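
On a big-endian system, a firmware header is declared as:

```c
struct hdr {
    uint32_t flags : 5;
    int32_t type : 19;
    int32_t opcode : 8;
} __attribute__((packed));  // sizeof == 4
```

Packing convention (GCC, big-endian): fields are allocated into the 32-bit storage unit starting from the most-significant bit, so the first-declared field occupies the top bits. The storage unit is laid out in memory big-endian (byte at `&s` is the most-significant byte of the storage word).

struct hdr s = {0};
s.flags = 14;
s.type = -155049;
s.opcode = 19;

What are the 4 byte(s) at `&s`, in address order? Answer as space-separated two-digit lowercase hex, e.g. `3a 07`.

75 a2 57 13

flags:5 = 14 → 0xe << 27 → word 0x70000000
type:19 = -155049 → 0x5a257 << 8 → word 0x75a25700
opcode:8 = 19 → 0x13 << 0 → word 0x75a25713
word = 0x75a25713 → big-endian bytes:
  [0]=0x75  [1]=0xa2  [2]=0x57  [3]=0x13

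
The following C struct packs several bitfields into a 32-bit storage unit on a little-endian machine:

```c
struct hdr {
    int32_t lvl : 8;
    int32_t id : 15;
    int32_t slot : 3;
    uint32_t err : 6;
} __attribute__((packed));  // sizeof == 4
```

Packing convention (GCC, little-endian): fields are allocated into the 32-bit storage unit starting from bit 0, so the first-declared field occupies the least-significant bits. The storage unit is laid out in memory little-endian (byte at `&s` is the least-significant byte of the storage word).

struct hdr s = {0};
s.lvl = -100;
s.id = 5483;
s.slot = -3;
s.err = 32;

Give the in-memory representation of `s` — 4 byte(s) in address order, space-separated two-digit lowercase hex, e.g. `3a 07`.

9c 6b 95 82

[0+:8] lvl=-100 & 0xff = 0x9c; word=0x0000009c
[8+:15] id=5483 & 0x7fff = 0x156b; word=0x00156b9c
[23+:3] slot=-3 & 0x7 = 0x5; word=0x02956b9c
[26+:6] err=32 & 0x3f = 0x20; word=0x82956b9c
word = 0x82956b9c → little-endian bytes:
  [0]=0x9c  [1]=0x6b  [2]=0x95  [3]=0x82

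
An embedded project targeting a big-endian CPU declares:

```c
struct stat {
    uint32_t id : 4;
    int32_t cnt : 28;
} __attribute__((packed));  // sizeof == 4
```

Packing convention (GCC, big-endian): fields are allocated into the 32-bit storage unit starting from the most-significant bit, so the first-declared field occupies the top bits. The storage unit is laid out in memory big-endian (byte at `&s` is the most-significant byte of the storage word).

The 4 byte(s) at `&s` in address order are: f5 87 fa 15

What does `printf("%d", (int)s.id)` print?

15

[0]=0xf5 [1]=0x87 [2]=0xfa [3]=0x15 (big-endian) → word 0xf587fa15
id:4 @ bit 28 → (0xf587fa15>>28)&0xf = 0xf  ←
cnt:28 @ bit 0 → (0xf587fa15>>0)&0xfffffff = 0x587fa15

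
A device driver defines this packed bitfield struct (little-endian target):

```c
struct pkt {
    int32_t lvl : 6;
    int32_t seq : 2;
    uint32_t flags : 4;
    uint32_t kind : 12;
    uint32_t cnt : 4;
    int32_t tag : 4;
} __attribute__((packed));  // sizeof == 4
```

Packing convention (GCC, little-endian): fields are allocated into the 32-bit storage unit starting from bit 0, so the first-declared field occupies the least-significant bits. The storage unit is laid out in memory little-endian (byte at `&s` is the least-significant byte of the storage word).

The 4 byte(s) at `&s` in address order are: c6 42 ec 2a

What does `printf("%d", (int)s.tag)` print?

[0]=0xc6 [1]=0x42 [2]=0xec [3]=0x2a (little-endian) → word 0x2aec42c6
lvl [0+:6] = (word>>0) & 0x3f = 6
seq [6+:2] = (word>>6) & 0x3 = 3
flags [8+:4] = (word>>8) & 0xf = 2
kind [12+:12] = (word>>12) & 0xfff = 3780
cnt [24+:4] = (word>>24) & 0xf = 10
tag [28+:4] = (word>>28) & 0xf = 2  ←
tag signed 4b, MSB=0: value = 2

2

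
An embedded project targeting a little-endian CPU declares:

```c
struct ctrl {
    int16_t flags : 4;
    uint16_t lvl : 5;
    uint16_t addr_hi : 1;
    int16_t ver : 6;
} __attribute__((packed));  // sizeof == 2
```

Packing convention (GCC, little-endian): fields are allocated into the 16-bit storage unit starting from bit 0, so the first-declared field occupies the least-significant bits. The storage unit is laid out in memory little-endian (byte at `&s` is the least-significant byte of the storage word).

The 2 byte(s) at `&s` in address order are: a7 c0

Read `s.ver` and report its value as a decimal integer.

-16

[0]=0xa7 [1]=0xc0 (little-endian) → word 0xc0a7
flags [0+:4] = (word>>0) & 0xf = 7
lvl [4+:5] = (word>>4) & 0x1f = 10
addr_hi [9+:1] = (word>>9) & 0x1 = 0
ver [10+:6] = (word>>10) & 0x3f = 48  ←
ver signed 6b, MSB=1: 48 - 64 = -16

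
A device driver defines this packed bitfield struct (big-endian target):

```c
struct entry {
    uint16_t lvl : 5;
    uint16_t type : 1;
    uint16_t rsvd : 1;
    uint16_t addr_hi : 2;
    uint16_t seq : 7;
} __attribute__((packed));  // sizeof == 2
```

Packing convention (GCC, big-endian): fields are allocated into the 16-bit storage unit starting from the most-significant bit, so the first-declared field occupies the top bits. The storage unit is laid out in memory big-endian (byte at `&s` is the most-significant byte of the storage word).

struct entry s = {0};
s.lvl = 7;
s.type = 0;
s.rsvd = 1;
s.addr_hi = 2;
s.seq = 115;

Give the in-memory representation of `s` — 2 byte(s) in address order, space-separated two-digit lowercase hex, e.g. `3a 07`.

3b 73

lvl (5b) val=7 bits=0x7 at bit 11: 0x3800
type (1b) val=0 bits=0x0 at bit 10: 0x3800
rsvd (1b) val=1 bits=0x1 at bit 9: 0x3a00
addr_hi (2b) val=2 bits=0x2 at bit 7: 0x3b00
seq (7b) val=115 bits=0x73 at bit 0: 0x3b73
word = 0x3b73 → big-endian bytes:
  [0]=0x3b  [1]=0x73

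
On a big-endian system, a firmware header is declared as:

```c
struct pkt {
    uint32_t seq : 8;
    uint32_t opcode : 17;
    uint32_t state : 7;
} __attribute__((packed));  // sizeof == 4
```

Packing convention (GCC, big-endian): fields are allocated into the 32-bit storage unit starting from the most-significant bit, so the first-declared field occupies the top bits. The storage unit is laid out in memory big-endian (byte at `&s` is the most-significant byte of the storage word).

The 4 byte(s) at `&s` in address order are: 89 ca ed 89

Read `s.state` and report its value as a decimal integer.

[0]=0x89 [1]=0xca [2]=0xed [3]=0x89 (big-endian) → word 0x89caed89
seq:8 @ bit 24 → (0x89caed89>>24)&0xff = 0x89
opcode:17 @ bit 7 → (0x89caed89>>7)&0x1ffff = 0x195db
state:7 @ bit 0 → (0x89caed89>>0)&0x7f = 0x9  ←

9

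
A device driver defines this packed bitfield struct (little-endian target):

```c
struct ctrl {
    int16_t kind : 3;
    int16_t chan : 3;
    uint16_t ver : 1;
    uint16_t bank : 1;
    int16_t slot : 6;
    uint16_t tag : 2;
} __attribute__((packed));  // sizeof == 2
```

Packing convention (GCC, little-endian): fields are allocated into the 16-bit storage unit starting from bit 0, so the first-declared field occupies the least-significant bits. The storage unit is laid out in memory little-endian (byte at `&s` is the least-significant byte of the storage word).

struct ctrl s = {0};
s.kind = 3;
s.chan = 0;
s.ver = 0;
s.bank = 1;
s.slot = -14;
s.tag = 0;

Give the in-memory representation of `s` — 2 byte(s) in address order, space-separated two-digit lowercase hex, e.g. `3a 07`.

kind (3b) val=3 bits=0x3 at bit 0: 0x0003
chan (3b) val=0 bits=0x0 at bit 3: 0x0003
ver (1b) val=0 bits=0x0 at bit 6: 0x0003
bank (1b) val=1 bits=0x1 at bit 7: 0x0083
slot (6b) val=-14 bits=0x32 at bit 8: 0x3283
tag (2b) val=0 bits=0x0 at bit 14: 0x3283
word = 0x3283 → little-endian bytes:
  [0]=0x83  [1]=0x32

83 32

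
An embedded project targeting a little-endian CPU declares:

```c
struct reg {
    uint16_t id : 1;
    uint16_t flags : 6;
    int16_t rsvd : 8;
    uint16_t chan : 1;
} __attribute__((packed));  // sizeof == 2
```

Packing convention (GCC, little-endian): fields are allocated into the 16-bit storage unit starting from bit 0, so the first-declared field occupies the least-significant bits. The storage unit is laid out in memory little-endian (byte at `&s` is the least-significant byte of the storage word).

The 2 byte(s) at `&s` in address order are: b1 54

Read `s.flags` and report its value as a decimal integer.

24

[0]=0xb1 [1]=0x54 (little-endian) → word 0x54b1
id [0+:1] = (word>>0) & 0x1 = 1
flags [1+:6] = (word>>1) & 0x3f = 24  ←
rsvd [7+:8] = (word>>7) & 0xff = 169
chan [15+:1] = (word>>15) & 0x1 = 0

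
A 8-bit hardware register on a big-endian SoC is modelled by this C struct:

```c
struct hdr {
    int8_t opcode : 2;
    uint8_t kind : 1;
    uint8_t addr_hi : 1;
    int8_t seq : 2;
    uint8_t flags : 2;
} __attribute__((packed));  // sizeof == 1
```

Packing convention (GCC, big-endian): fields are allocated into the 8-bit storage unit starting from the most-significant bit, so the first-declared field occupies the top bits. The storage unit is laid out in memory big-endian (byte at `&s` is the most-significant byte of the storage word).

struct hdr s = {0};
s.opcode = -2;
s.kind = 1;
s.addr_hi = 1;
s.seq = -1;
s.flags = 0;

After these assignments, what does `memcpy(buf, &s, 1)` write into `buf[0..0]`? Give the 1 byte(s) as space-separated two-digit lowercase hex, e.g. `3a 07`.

opcode:2 = -2 → 0x2 << 6 → word 0x80
kind:1 = 1 → 0x1 << 5 → word 0xa0
addr_hi:1 = 1 → 0x1 << 4 → word 0xb0
seq:2 = -1 → 0x3 << 2 → word 0xbc
flags:2 = 0 → 0x0 << 0 → word 0xbc
word = 0xbc → big-endian bytes:
  [0]=0xbc

bc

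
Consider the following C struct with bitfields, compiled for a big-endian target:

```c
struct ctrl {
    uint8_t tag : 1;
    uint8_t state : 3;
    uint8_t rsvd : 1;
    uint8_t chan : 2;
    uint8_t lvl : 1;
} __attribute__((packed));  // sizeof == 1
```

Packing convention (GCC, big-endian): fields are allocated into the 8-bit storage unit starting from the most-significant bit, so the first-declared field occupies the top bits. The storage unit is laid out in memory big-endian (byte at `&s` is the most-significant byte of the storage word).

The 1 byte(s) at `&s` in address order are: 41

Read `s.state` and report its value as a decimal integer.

[0]=0x41 (big-endian) → word 0x41
tag [7+:1] = (word>>7) & 0x1 = 0
state [4+:3] = (word>>4) & 0x7 = 4  ←
rsvd [3+:1] = (word>>3) & 0x1 = 0
chan [1+:2] = (word>>1) & 0x3 = 0
lvl [0+:1] = (word>>0) & 0x1 = 1

4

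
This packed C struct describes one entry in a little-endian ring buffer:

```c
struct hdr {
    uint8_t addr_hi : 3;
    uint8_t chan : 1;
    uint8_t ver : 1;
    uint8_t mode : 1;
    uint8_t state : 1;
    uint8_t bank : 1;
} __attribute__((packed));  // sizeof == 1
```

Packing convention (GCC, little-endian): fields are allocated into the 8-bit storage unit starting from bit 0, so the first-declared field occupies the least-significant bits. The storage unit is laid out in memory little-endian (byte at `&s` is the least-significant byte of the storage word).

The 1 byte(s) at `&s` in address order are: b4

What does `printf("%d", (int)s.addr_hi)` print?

[0]=0xb4 (little-endian) → word 0xb4
addr_hi:3 @ bit 0 → (0xb4>>0)&0x7 = 0x4  ←
chan:1 @ bit 3 → (0xb4>>3)&0x1 = 0x0
ver:1 @ bit 4 → (0xb4>>4)&0x1 = 0x1
mode:1 @ bit 5 → (0xb4>>5)&0x1 = 0x1
state:1 @ bit 6 → (0xb4>>6)&0x1 = 0x0
bank:1 @ bit 7 → (0xb4>>7)&0x1 = 0x1

4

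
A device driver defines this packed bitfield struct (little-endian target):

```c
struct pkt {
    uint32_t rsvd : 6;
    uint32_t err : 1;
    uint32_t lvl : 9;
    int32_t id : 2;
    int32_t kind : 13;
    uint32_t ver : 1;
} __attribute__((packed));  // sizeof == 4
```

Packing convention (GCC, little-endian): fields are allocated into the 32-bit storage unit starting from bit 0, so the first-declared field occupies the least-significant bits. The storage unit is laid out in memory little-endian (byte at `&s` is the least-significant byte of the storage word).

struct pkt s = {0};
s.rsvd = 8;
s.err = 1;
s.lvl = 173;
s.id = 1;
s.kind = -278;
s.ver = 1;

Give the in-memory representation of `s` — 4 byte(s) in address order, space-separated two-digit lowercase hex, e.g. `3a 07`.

rsvd (6b) val=8 bits=0x8 at bit 0: 0x00000008
err (1b) val=1 bits=0x1 at bit 6: 0x00000048
lvl (9b) val=173 bits=0xad at bit 7: 0x000056c8
id (2b) val=1 bits=0x1 at bit 16: 0x000156c8
kind (13b) val=-278 bits=0x1eea at bit 18: 0x7ba956c8
ver (1b) val=1 bits=0x1 at bit 31: 0xfba956c8
word = 0xfba956c8 → little-endian bytes:
  [0]=0xc8  [1]=0x56  [2]=0xa9  [3]=0xfb

c8 56 a9 fb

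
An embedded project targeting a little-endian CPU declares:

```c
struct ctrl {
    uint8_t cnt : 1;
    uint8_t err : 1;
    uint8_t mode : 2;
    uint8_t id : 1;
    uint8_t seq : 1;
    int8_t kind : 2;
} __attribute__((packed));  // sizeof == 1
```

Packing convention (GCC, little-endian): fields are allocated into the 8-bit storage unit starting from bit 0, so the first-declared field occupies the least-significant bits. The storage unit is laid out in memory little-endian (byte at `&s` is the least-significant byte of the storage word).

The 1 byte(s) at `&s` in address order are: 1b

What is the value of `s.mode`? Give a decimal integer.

[0]=0x1b (little-endian) → word 0x1b
cnt:1 @ bit 0 → (0x1b>>0)&0x1 = 0x1
err:1 @ bit 1 → (0x1b>>1)&0x1 = 0x1
mode:2 @ bit 2 → (0x1b>>2)&0x3 = 0x2  ←
id:1 @ bit 4 → (0x1b>>4)&0x1 = 0x1
seq:1 @ bit 5 → (0x1b>>5)&0x1 = 0x0
kind:2 @ bit 6 → (0x1b>>6)&0x3 = 0x0

2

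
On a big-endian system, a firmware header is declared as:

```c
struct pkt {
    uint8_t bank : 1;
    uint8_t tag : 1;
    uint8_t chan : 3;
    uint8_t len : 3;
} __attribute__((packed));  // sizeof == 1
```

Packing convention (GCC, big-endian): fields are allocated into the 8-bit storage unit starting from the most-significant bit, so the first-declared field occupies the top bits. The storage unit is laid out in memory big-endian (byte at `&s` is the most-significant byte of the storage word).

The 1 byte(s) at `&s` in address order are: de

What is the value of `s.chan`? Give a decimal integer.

[0]=0xde (big-endian) → word 0xde
bank:1 @ bit 7 → (0xde>>7)&0x1 = 0x1
tag:1 @ bit 6 → (0xde>>6)&0x1 = 0x1
chan:3 @ bit 3 → (0xde>>3)&0x7 = 0x3  ←
len:3 @ bit 0 → (0xde>>0)&0x7 = 0x6

3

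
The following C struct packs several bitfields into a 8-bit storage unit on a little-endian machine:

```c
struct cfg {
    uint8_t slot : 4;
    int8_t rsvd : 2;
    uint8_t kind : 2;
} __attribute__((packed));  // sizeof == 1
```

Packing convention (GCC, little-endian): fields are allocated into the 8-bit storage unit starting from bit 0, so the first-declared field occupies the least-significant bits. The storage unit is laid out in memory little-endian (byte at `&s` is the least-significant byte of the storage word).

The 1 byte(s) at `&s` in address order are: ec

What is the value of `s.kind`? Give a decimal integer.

3

[0]=0xec (little-endian) → word 0xec
slot:4 @ bit 0 → (0xec>>0)&0xf = 0xc
rsvd:2 @ bit 4 → (0xec>>4)&0x3 = 0x2
kind:2 @ bit 6 → (0xec>>6)&0x3 = 0x3  ←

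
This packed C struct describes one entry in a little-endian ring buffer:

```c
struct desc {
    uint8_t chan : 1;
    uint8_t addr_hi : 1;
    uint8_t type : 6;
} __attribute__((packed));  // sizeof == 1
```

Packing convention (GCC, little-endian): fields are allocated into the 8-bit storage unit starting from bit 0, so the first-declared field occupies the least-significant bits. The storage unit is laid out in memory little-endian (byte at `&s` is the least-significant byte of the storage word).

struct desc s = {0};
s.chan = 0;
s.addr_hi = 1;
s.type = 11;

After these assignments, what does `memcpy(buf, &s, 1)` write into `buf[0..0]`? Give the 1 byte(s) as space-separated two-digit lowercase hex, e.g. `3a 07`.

chan (1b) val=0 bits=0x0 at bit 0: 0x00
addr_hi (1b) val=1 bits=0x1 at bit 1: 0x02
type (6b) val=11 bits=0xb at bit 2: 0x2e
word = 0x2e → little-endian bytes:
  [0]=0x2e

2e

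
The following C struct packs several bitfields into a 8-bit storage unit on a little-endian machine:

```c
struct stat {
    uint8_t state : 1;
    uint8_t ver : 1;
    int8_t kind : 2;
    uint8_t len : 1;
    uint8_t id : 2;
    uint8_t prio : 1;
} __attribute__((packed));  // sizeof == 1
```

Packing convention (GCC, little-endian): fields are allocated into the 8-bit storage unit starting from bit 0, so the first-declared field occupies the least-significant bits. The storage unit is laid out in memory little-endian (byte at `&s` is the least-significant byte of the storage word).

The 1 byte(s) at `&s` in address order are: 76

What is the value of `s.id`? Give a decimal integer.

3

[0]=0x76 (little-endian) → word 0x76
state [0+:1] = (word>>0) & 0x1 = 0
ver [1+:1] = (word>>1) & 0x1 = 1
kind [2+:2] = (word>>2) & 0x3 = 1
len [4+:1] = (word>>4) & 0x1 = 1
id [5+:2] = (word>>5) & 0x3 = 3  ←
prio [7+:1] = (word>>7) & 0x1 = 0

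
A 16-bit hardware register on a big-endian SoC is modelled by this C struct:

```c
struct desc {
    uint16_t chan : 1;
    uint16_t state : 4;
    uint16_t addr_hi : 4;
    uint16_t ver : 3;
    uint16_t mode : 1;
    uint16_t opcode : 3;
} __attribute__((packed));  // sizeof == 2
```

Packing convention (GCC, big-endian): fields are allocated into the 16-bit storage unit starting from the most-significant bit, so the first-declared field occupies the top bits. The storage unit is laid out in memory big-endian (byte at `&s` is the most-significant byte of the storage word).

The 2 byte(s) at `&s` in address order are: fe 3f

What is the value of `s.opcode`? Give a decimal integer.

[0]=0xfe [1]=0x3f (big-endian) → word 0xfe3f
chan [15+:1] = (word>>15) & 0x1 = 1
state [11+:4] = (word>>11) & 0xf = 15
addr_hi [7+:4] = (word>>7) & 0xf = 12
ver [4+:3] = (word>>4) & 0x7 = 3
mode [3+:1] = (word>>3) & 0x1 = 1
opcode [0+:3] = (word>>0) & 0x7 = 7  ←

7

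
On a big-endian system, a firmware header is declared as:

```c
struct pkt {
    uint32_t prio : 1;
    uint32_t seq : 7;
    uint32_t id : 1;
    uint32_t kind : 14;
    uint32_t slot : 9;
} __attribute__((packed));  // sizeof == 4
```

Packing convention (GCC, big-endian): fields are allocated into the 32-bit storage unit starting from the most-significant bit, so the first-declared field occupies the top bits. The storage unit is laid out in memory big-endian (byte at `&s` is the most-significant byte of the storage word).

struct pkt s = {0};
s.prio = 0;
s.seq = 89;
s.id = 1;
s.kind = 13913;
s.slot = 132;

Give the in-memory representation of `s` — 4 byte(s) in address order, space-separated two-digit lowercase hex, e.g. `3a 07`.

59 ec b2 84

prio:1 = 0 → 0x0 << 31 → word 0x00000000
seq:7 = 89 → 0x59 << 24 → word 0x59000000
id:1 = 1 → 0x1 << 23 → word 0x59800000
kind:14 = 13913 → 0x3659 << 9 → word 0x59ecb200
slot:9 = 132 → 0x84 << 0 → word 0x59ecb284
word = 0x59ecb284 → big-endian bytes:
  [0]=0x59  [1]=0xec  [2]=0xb2  [3]=0x84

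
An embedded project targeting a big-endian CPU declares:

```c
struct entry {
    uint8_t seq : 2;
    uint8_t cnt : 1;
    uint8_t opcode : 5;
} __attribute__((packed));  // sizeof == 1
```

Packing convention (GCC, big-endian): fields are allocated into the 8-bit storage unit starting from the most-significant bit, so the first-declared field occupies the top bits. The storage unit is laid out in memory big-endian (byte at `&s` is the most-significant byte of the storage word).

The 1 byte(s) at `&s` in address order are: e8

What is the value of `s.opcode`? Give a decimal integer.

[0]=0xe8 (big-endian) → word 0xe8
seq [6+:2] = (word>>6) & 0x3 = 3
cnt [5+:1] = (word>>5) & 0x1 = 1
opcode [0+:5] = (word>>0) & 0x1f = 8  ←

8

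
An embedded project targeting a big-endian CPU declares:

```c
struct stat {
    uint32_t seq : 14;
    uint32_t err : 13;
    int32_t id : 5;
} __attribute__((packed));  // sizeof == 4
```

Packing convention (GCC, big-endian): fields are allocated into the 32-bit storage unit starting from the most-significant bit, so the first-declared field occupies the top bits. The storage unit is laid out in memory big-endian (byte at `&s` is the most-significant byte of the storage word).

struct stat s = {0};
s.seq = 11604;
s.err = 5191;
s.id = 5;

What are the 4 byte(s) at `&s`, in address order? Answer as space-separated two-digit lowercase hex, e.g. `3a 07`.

[18+:14] seq=11604 & 0x3fff = 0x2d54; word=0xb5500000
[5+:13] err=5191 & 0x1fff = 0x1447; word=0xb55288e0
[0+:5] id=5 & 0x1f = 0x5; word=0xb55288e5
word = 0xb55288e5 → big-endian bytes:
  [0]=0xb5  [1]=0x52  [2]=0x88  [3]=0xe5

b5 52 88 e5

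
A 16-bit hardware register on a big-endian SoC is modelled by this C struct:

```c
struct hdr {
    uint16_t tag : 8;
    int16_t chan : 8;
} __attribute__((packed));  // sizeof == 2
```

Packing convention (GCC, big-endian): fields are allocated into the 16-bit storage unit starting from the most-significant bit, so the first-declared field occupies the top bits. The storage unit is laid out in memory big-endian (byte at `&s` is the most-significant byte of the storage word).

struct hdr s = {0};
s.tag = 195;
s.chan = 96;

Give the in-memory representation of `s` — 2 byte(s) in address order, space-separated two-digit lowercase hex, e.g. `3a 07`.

c3 60

[8+:8] tag=195 & 0xff = 0xc3; word=0xc300
[0+:8] chan=96 & 0xff = 0x60; word=0xc360
word = 0xc360 → big-endian bytes:
  [0]=0xc3  [1]=0x60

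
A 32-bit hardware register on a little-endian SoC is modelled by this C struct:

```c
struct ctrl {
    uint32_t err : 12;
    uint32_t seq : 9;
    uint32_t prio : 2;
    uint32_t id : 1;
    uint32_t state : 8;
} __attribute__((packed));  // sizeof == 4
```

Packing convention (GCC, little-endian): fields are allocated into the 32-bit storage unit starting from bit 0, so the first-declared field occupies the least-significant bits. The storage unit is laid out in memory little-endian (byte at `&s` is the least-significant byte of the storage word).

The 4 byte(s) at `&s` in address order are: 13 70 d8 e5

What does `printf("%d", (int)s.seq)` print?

391

[0]=0x13 [1]=0x70 [2]=0xd8 [3]=0xe5 (little-endian) → word 0xe5d87013
err [0+:12] = (word>>0) & 0xfff = 19
seq [12+:9] = (word>>12) & 0x1ff = 391  ←
prio [21+:2] = (word>>21) & 0x3 = 2
id [23+:1] = (word>>23) & 0x1 = 1
state [24+:8] = (word>>24) & 0xff = 229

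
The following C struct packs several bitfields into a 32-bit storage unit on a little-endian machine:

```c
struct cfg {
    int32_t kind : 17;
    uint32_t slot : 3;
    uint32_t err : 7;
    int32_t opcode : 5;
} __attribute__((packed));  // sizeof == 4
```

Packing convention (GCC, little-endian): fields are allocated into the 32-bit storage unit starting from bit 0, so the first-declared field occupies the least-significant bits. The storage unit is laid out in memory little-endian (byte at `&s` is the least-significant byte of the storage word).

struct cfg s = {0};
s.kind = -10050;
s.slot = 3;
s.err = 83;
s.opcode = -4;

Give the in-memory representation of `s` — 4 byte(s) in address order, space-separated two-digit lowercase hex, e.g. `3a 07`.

be d8 37 e5

kind (17b) val=-10050 bits=0x1d8be at bit 0: 0x0001d8be
slot (3b) val=3 bits=0x3 at bit 17: 0x0007d8be
err (7b) val=83 bits=0x53 at bit 20: 0x0537d8be
opcode (5b) val=-4 bits=0x1c at bit 27: 0xe537d8be
word = 0xe537d8be → little-endian bytes:
  [0]=0xbe  [1]=0xd8  [2]=0x37  [3]=0xe5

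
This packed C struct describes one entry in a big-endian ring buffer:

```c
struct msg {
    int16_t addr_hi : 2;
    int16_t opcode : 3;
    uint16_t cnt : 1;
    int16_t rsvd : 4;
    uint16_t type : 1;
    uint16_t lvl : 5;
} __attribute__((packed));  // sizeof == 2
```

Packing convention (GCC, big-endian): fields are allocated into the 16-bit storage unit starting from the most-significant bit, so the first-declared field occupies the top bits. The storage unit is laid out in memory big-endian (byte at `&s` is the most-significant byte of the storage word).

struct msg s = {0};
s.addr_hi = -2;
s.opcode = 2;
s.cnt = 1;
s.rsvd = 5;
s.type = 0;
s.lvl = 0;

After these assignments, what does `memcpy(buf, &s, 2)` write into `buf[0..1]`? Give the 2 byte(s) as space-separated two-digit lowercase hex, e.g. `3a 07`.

addr_hi:2 = -2 → 0x2 << 14 → word 0x8000
opcode:3 = 2 → 0x2 << 11 → word 0x9000
cnt:1 = 1 → 0x1 << 10 → word 0x9400
rsvd:4 = 5 → 0x5 << 6 → word 0x9540
type:1 = 0 → 0x0 << 5 → word 0x9540
lvl:5 = 0 → 0x0 << 0 → word 0x9540
word = 0x9540 → big-endian bytes:
  [0]=0x95  [1]=0x40

95 40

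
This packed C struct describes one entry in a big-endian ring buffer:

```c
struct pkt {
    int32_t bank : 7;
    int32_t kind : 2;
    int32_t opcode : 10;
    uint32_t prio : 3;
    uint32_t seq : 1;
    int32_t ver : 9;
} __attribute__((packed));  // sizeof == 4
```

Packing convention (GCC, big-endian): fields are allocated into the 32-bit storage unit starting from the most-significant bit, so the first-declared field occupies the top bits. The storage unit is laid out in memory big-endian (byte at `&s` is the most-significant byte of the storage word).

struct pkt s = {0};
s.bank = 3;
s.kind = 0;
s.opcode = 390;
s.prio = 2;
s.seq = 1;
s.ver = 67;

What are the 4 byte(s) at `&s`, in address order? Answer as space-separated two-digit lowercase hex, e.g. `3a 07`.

06 30 ca 43

bank:7 = 3 → 0x3 << 25 → word 0x06000000
kind:2 = 0 → 0x0 << 23 → word 0x06000000
opcode:10 = 390 → 0x186 << 13 → word 0x0630c000
prio:3 = 2 → 0x2 << 10 → word 0x0630c800
seq:1 = 1 → 0x1 << 9 → word 0x0630ca00
ver:9 = 67 → 0x43 << 0 → word 0x0630ca43
word = 0x0630ca43 → big-endian bytes:
  [0]=0x06  [1]=0x30  [2]=0xca  [3]=0x43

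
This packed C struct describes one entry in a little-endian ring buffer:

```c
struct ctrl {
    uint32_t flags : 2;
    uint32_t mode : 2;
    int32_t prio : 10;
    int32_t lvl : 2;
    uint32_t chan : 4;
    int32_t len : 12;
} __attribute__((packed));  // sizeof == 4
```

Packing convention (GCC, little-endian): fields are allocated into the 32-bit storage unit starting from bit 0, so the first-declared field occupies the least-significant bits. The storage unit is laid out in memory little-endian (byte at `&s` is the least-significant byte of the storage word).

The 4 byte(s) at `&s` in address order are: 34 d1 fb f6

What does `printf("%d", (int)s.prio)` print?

[0]=0x34 [1]=0xd1 [2]=0xfb [3]=0xf6 (little-endian) → word 0xf6fbd134
flags:2 @ bit 0 → (0xf6fbd134>>0)&0x3 = 0x0
mode:2 @ bit 2 → (0xf6fbd134>>2)&0x3 = 0x1
prio:10 @ bit 4 → (0xf6fbd134>>4)&0x3ff = 0x113  ←
lvl:2 @ bit 14 → (0xf6fbd134>>14)&0x3 = 0x3
chan:4 @ bit 16 → (0xf6fbd134>>16)&0xf = 0xb
len:12 @ bit 20 → (0xf6fbd134>>20)&0xfff = 0xf6f
prio signed 10b, MSB=0: value = 275

275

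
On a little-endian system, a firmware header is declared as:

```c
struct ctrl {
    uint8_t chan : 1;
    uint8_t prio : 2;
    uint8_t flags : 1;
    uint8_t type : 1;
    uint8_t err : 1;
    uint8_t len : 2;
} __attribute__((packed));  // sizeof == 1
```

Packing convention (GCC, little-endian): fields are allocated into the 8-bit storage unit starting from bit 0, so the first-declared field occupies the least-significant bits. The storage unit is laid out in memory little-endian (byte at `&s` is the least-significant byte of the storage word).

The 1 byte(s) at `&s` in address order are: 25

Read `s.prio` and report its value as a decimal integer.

2

[0]=0x25 (little-endian) → word 0x25
chan [0+:1] = (word>>0) & 0x1 = 1
prio [1+:2] = (word>>1) & 0x3 = 2  ←
flags [3+:1] = (word>>3) & 0x1 = 0
type [4+:1] = (word>>4) & 0x1 = 0
err [5+:1] = (word>>5) & 0x1 = 1
len [6+:2] = (word>>6) & 0x3 = 0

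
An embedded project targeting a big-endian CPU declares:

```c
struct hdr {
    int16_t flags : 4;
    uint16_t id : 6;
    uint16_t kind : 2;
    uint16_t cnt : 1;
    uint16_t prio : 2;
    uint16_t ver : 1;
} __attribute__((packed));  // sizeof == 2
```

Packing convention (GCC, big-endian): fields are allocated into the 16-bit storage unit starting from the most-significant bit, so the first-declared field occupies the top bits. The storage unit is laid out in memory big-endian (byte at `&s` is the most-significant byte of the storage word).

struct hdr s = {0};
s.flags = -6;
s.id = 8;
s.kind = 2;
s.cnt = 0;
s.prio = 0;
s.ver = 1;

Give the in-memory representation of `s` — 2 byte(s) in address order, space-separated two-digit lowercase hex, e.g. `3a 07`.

a2 21

flags (4b) val=-6 bits=0xa at bit 12: 0xa000
id (6b) val=8 bits=0x8 at bit 6: 0xa200
kind (2b) val=2 bits=0x2 at bit 4: 0xa220
cnt (1b) val=0 bits=0x0 at bit 3: 0xa220
prio (2b) val=0 bits=0x0 at bit 1: 0xa220
ver (1b) val=1 bits=0x1 at bit 0: 0xa221
word = 0xa221 → big-endian bytes:
  [0]=0xa2  [1]=0x21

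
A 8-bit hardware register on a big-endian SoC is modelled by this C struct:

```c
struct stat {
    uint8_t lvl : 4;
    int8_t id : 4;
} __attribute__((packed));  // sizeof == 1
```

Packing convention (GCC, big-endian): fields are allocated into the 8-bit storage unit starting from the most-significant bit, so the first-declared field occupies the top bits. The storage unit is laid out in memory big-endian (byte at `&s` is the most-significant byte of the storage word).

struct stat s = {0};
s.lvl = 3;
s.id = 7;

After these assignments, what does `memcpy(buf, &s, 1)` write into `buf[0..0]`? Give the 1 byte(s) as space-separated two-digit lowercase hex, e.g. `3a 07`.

[4+:4] lvl=3 & 0xf = 0x3; word=0x30
[0+:4] id=7 & 0xf = 0x7; word=0x37
word = 0x37 → big-endian bytes:
  [0]=0x37

37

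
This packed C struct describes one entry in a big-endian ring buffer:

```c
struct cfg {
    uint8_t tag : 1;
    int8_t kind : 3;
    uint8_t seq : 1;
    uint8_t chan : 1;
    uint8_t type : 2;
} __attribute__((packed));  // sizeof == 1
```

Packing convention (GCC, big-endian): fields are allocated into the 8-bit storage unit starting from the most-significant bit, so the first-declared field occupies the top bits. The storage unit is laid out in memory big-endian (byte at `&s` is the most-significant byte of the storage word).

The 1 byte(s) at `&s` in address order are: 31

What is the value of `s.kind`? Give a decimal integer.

3

[0]=0x31 (big-endian) → word 0x31
tag:1 @ bit 7 → (0x31>>7)&0x1 = 0x0
kind:3 @ bit 4 → (0x31>>4)&0x7 = 0x3  ←
seq:1 @ bit 3 → (0x31>>3)&0x1 = 0x0
chan:1 @ bit 2 → (0x31>>2)&0x1 = 0x0
type:2 @ bit 0 → (0x31>>0)&0x3 = 0x1
kind signed 3b, MSB=0: value = 3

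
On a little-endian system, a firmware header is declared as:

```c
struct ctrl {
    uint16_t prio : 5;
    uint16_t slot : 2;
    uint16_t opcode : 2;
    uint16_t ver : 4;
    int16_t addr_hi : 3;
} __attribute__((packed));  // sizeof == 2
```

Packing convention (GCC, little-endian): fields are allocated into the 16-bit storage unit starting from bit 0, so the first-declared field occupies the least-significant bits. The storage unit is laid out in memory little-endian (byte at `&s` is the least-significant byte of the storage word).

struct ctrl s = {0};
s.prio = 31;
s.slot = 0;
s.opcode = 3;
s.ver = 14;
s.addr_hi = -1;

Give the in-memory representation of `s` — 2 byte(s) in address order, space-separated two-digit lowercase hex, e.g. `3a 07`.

prio:5 = 31 → 0x1f << 0 → word 0x001f
slot:2 = 0 → 0x0 << 5 → word 0x001f
opcode:2 = 3 → 0x3 << 7 → word 0x019f
ver:4 = 14 → 0xe << 9 → word 0x1d9f
addr_hi:3 = -1 → 0x7 << 13 → word 0xfd9f
word = 0xfd9f → little-endian bytes:
  [0]=0x9f  [1]=0xfd

9f fd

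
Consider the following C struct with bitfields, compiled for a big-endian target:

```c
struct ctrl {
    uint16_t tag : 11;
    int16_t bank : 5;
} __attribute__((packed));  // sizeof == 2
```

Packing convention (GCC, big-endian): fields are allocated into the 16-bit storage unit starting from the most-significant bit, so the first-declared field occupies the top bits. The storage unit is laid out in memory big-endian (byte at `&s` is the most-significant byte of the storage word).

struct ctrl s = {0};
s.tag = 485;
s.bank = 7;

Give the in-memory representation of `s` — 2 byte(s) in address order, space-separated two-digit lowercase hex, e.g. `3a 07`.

3c a7

tag:11 = 485 → 0x1e5 << 5 → word 0x3ca0
bank:5 = 7 → 0x7 << 0 → word 0x3ca7
word = 0x3ca7 → big-endian bytes:
  [0]=0x3c  [1]=0xa7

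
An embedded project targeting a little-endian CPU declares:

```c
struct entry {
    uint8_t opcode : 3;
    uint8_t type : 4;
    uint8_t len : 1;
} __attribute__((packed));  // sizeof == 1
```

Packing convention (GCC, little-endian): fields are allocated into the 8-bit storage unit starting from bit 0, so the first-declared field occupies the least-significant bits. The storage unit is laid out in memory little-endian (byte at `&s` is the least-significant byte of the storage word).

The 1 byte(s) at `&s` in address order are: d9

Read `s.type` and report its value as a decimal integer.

11

[0]=0xd9 (little-endian) → word 0xd9
opcode:3 @ bit 0 → (0xd9>>0)&0x7 = 0x1
type:4 @ bit 3 → (0xd9>>3)&0xf = 0xb  ←
len:1 @ bit 7 → (0xd9>>7)&0x1 = 0x1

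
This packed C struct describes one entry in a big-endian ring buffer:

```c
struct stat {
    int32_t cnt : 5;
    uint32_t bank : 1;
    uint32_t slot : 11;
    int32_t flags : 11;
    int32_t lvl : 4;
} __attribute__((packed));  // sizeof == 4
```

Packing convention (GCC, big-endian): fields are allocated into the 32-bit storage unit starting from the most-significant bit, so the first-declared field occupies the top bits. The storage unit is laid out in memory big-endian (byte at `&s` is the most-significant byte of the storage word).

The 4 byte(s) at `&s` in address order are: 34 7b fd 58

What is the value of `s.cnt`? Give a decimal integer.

6

[0]=0x34 [1]=0x7b [2]=0xfd [3]=0x58 (big-endian) → word 0x347bfd58
cnt:5 @ bit 27 → (0x347bfd58>>27)&0x1f = 0x6  ←
bank:1 @ bit 26 → (0x347bfd58>>26)&0x1 = 0x1
slot:11 @ bit 15 → (0x347bfd58>>15)&0x7ff = 0xf7
flags:11 @ bit 4 → (0x347bfd58>>4)&0x7ff = 0x7d5
lvl:4 @ bit 0 → (0x347bfd58>>0)&0xf = 0x8
cnt signed 5b, MSB=0: value = 6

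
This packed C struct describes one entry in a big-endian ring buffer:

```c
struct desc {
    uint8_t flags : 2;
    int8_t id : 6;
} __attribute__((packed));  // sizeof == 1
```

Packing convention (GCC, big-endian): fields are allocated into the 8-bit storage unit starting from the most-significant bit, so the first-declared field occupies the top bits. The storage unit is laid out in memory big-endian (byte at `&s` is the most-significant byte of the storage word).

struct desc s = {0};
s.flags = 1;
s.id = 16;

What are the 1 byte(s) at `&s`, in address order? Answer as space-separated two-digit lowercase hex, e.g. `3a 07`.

50

flags:2 = 1 → 0x1 << 6 → word 0x40
id:6 = 16 → 0x10 << 0 → word 0x50
word = 0x50 → big-endian bytes:
  [0]=0x50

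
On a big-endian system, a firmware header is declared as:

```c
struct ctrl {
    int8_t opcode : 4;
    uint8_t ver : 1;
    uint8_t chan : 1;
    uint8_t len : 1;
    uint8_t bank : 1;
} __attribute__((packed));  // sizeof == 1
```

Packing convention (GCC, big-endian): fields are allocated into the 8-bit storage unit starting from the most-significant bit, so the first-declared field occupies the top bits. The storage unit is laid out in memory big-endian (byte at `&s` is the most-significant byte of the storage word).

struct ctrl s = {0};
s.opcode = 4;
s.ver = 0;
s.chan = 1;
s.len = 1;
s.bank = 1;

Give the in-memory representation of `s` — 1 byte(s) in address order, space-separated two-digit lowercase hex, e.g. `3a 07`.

opcode (4b) val=4 bits=0x4 at bit 4: 0x40
ver (1b) val=0 bits=0x0 at bit 3: 0x40
chan (1b) val=1 bits=0x1 at bit 2: 0x44
len (1b) val=1 bits=0x1 at bit 1: 0x46
bank (1b) val=1 bits=0x1 at bit 0: 0x47
word = 0x47 → big-endian bytes:
  [0]=0x47

47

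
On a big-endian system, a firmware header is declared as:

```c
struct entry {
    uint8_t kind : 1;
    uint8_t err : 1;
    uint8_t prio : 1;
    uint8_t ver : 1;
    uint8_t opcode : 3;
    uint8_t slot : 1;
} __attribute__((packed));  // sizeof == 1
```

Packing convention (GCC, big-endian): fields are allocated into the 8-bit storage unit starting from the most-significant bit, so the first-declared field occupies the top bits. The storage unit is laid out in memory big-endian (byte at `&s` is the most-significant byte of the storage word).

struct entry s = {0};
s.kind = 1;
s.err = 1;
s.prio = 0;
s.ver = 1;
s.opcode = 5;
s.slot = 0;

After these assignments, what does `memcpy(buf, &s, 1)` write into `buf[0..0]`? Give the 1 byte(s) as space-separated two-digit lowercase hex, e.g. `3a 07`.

da

kind:1 = 1 → 0x1 << 7 → word 0x80
err:1 = 1 → 0x1 << 6 → word 0xc0
prio:1 = 0 → 0x0 << 5 → word 0xc0
ver:1 = 1 → 0x1 << 4 → word 0xd0
opcode:3 = 5 → 0x5 << 1 → word 0xda
slot:1 = 0 → 0x0 << 0 → word 0xda
word = 0xda → big-endian bytes:
  [0]=0xda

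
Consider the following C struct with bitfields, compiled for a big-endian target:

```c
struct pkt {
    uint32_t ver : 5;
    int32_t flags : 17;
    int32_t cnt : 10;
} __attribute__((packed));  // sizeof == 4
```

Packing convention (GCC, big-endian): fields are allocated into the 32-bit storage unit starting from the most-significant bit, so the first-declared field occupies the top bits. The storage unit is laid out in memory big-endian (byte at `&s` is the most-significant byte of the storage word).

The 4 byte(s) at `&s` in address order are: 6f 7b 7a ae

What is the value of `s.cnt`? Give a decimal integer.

[0]=0x6f [1]=0x7b [2]=0x7a [3]=0xae (big-endian) → word 0x6f7b7aae
ver [27+:5] = (word>>27) & 0x1f = 13
flags [10+:17] = (word>>10) & 0x1ffff = 122590
cnt [0+:10] = (word>>0) & 0x3ff = 686  ←
cnt signed 10b, MSB=1: 686 - 1024 = -338

-338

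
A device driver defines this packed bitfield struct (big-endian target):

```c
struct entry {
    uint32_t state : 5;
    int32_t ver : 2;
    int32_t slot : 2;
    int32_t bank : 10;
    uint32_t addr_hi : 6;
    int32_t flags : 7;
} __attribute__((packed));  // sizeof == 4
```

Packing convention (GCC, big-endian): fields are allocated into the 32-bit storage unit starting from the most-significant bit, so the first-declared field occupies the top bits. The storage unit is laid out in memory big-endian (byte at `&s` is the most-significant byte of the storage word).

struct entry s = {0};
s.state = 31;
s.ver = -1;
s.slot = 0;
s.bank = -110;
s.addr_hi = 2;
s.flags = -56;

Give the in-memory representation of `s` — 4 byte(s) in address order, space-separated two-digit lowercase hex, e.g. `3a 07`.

[27+:5] state=31 & 0x1f = 0x1f; word=0xf8000000
[25+:2] ver=-1 & 0x3 = 0x3; word=0xfe000000
[23+:2] slot=0 & 0x3 = 0x0; word=0xfe000000
[13+:10] bank=-110 & 0x3ff = 0x392; word=0xfe724000
[7+:6] addr_hi=2 & 0x3f = 0x2; word=0xfe724100
[0+:7] flags=-56 & 0x7f = 0x48; word=0xfe724148
word = 0xfe724148 → big-endian bytes:
  [0]=0xfe  [1]=0x72  [2]=0x41  [3]=0x48

fe 72 41 48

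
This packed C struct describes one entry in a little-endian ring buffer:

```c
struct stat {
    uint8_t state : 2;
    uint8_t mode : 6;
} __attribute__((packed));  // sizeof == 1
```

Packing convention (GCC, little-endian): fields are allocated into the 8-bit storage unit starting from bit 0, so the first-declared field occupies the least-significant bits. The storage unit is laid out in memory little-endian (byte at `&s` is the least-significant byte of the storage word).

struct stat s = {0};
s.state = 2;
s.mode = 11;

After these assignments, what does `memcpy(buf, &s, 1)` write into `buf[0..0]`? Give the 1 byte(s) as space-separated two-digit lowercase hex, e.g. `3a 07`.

state:2 = 2 → 0x2 << 0 → word 0x02
mode:6 = 11 → 0xb << 2 → word 0x2e
word = 0x2e → little-endian bytes:
  [0]=0x2e

2e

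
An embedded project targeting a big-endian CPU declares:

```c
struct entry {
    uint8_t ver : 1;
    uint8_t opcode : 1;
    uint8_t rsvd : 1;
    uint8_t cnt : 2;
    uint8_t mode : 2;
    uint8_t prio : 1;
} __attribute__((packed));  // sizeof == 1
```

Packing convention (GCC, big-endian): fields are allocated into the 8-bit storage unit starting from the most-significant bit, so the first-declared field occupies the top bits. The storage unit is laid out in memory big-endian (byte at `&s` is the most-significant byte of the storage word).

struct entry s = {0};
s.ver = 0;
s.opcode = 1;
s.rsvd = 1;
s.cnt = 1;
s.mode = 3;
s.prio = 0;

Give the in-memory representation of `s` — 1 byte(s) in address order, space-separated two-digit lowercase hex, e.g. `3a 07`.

6e

ver:1 = 0 → 0x0 << 7 → word 0x00
opcode:1 = 1 → 0x1 << 6 → word 0x40
rsvd:1 = 1 → 0x1 << 5 → word 0x60
cnt:2 = 1 → 0x1 << 3 → word 0x68
mode:2 = 3 → 0x3 << 1 → word 0x6e
prio:1 = 0 → 0x0 << 0 → word 0x6e
word = 0x6e → big-endian bytes:
  [0]=0x6e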